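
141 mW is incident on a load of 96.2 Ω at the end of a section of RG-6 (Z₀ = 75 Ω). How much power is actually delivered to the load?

Γ = (96.2 − 75)/(96.2 + 75) = 0.124
|Γ|² = 0.0153
P_refl = |Γ|²·P_inc = 2.16 mW, P_del = (1 − |Γ|²)·P_inc = 139 mW

P_delivered ≈ 139 mW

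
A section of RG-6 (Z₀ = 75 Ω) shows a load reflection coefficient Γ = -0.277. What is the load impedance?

Z_L = Z_0·(1 + Γ)/(1 − Γ) = 75·(0.723)/(1.28)

Z_L ≈ 42.5 Ω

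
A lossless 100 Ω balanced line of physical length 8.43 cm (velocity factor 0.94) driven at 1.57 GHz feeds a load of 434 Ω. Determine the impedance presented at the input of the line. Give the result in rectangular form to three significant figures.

Z_in ≈ 262 + j203 Ω

λ = v/f = 0.94·c / 1.57 GHz = 0.18 m
βl = 2π·l/λ = 2π × 0.469 = 169°
tan(βl) = tan(169°) = -0.195
Z_in = Z_0·(Z_L + jZ_0·tanβl)/(Z_0 + jZ_L·tanβl)
     = 100·(434 − j19.5)/(100 − j84.7)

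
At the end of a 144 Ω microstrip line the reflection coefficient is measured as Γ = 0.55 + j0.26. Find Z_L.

Z_L ≈ 336 + j277 Ω

Z_L = Z_0·(1 + Γ)/(1 − Γ) = 144·(1.55 + j0.26)/(0.45 − j0.26)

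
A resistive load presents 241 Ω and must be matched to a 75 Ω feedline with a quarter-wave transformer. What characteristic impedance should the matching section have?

Z_qwt = √(Z_0·R_L) = √(75 × 241) = √18080

Z_qwt ≈ 134 Ω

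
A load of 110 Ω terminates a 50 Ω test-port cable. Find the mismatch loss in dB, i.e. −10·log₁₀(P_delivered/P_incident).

Γ = (110 − 50)/(110 + 50) = 0.375
|Γ|² = 0.141, so P_del/P_inc = 1 − |Γ|² = 0.859
ML = −10·log₁₀(1 − |Γ|²)

mismatch loss ≈ 0.658 dB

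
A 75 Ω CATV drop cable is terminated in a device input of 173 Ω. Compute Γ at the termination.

Γ = 0.395

Γ = (Z_L − Z_0)/(Z_L + Z_0) = (173 − 75)/(173 + 75) = 98/248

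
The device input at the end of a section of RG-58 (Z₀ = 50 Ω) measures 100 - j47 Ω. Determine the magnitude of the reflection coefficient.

|Γ| ≈ 0.437

Γ = (Z_L − Z_0)/(Z_L + Z_0) = (50 − j47)/(150 − j47)
|Γ| = 68.6/157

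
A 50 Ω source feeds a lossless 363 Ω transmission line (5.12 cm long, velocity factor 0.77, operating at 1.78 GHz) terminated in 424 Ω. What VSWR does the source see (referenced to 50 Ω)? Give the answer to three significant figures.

λ = v/f = 0.77·c / 1.78 GHz = 0.13 m
βl = 2π·l/λ = 2π × 0.395 = 142°
tan(βl) = -0.78
Z_in = Z_0·(Z_L + jZ_0·tanβl)/(Z_0 + jZ_L·tanβl) = 373 + j56.4 Ω
Γ_s = (Z_in − Z_s)/(Z_in + Z_s) = (323 + j56.4)/(423 + j56.4), |Γ_s| = 0.768
VSWR = (1 + |Γ_s|)/(1 − |Γ_s|)

VSWR ≈ 7.63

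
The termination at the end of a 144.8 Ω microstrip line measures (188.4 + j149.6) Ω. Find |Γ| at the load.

|Γ| ≈ 0.427

Γ = (Z_L − Z_0)/(Z_L + Z_0) = (43.6 + j149.6)/(333.2 + j149.6)
|Γ| = 156/365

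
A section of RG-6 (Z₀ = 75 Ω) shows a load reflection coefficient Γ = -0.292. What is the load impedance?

Z_L = Z_0·(1 + Γ)/(1 − Γ) = 75·(0.708)/(1.29)

Z_L ≈ 41.1 Ω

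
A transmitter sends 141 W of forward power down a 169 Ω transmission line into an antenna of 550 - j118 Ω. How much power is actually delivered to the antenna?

|Γ| = |(381 − j118)/(719 − j118)| = 0.547
|Γ|² = 0.3
P_refl = |Γ|²·P_inc = 42.3 W, P_del = (1 − |Γ|²)·P_inc = 98.7 W

P_delivered ≈ 98.7 W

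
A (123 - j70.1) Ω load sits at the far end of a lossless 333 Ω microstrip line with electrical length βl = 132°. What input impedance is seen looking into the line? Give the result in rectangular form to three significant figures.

Z_in ≈ 364 − j379 Ω

tan(βl) = tan(132°) = -1.11
Z_in = Z_0·(Z_L + jZ_0·tanβl)/(Z_0 + jZ_L·tanβl)
     = 333·(123 − j440)/(255 − j137)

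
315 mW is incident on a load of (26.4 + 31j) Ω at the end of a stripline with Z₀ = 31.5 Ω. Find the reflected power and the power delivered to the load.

|Γ| = |(-5.1 + j31)/(57.9 + j31)| = 0.478
|Γ|² = 0.229
P_refl = |Γ|²·P_inc = 72.1 mW, P_del = (1 − |Γ|²)·P_inc = 243 mW

P_reflected ≈ 72.1 mW; P_delivered ≈ 243 mW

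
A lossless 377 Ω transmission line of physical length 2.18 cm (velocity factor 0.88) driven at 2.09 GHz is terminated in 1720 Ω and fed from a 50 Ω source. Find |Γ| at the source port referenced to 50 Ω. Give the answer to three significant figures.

|Γ| ≈ 0.804

λ = v/f = 0.88·c / 2.09 GHz = 0.126 m
βl = 2π·l/λ = 2π × 0.173 = 62.1°
tan(βl) = 1.89
Z_in = Z_0·(Z_L + jZ_0·tanβl)/(Z_0 + jZ_L·tanβl) = 104 − j187 Ω
Γ_s = (Z_in − Z_s)/(Z_in + Z_s) = (54.3 − j187)/(154 − j187), |Γ_s| = 0.804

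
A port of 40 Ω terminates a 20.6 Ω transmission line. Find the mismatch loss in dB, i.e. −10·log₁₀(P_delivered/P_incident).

mismatch loss ≈ 0.47 dB

Γ = (40 − 20.6)/(40 + 20.6) = 0.32
|Γ|² = 0.102, so P_del/P_inc = 1 − |Γ|² = 0.898
ML = −10·log₁₀(1 − |Γ|²)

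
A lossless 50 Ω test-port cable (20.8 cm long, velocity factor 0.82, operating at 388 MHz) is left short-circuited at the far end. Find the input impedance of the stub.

Z_in ≈ −j93.6 Ω

λ = v/f = 0.82·c / 388 MHz = 0.634 m
βl = 2π·l/λ = 2π × 0.328 = 118°
tan(βl) = -1.87
For a short-circuited stub, Z_in = jZ_0·tan(βl)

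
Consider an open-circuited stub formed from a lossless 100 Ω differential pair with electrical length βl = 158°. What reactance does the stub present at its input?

X_in ≈ 248 Ω (inductive)

tan(βl) = -0.404
For an open-circuited stub, Z_in = −jZ_0·cot(βl) = −jZ_0/tan(βl)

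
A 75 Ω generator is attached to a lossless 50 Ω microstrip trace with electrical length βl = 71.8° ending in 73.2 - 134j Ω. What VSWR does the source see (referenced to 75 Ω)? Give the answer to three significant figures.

VSWR ≈ 10.4

tan(βl) = 3.04
Z_in = Z_0·(Z_L + jZ_0·tanβl)/(Z_0 + jZ_L·tanβl) = 7.24 − j1.55 Ω
Γ_s = (Z_in − Z_s)/(Z_in + Z_s) = (-67.8 − j1.55)/(82.2 − j1.55), |Γ_s| = 0.824
VSWR = (1 + |Γ_s|)/(1 − |Γ_s|)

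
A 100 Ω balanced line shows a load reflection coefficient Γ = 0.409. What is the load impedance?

Z_L ≈ 238 Ω

Z_L = Z_0·(1 + Γ)/(1 − Γ) = 100·(1.41)/(0.591)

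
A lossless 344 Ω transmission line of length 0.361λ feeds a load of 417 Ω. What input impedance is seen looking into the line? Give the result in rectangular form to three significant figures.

Z_in ≈ 327 + j62.3 Ω

βl = 2π × 0.361 = 130°
tan(βl) = tan(130°) = -1.19
Z_in = Z_0·(Z_L + jZ_0·tanβl)/(Z_0 + jZ_L·tanβl)
     = 344·(417 − j411)/(344 − j498)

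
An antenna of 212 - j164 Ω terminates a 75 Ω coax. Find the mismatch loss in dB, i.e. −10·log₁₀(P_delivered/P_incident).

mismatch loss ≈ 2.35 dB

Γ = (137 − j164)/(287 − j164), |Γ| = 0.646
|Γ|² = 0.418, so P_del/P_inc = 1 − |Γ|² = 0.582
ML = −10·log₁₀(1 − |Γ|²)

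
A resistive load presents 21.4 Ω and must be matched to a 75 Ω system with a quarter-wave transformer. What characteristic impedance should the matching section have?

Z_qwt = √(Z_0·R_L) = √(75 × 21.4) = √1605

Z_qwt ≈ 40.1 Ω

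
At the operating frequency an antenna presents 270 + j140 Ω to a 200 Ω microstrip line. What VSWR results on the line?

VSWR ≈ 1.94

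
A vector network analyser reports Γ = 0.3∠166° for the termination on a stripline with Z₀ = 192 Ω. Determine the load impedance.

Z_L ≈ 104 + j16.7 Ω

Z_L = Z_0·(1 + Γ)/(1 − Γ) = 192·(0.709 + j0.0726)/(1.29 − j0.0726)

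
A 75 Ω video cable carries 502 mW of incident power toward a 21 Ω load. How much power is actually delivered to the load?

P_delivered ≈ 343 mW

Γ = (21 − 75)/(21 + 75) = -0.562
|Γ|² = 0.316
P_refl = |Γ|²·P_inc = 159 mW, P_del = (1 − |Γ|²)·P_inc = 343 mW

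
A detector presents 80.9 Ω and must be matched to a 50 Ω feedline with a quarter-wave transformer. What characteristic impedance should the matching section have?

Z_qwt ≈ 63.6 Ω

Z_qwt = √(Z_0·R_L) = √(50 × 80.9) = √4045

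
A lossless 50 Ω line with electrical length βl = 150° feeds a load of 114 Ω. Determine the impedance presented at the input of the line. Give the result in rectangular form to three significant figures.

Z_in ≈ 55.6 + j44.3 Ω

tan(βl) = tan(150°) = -0.577
Z_in = Z_0·(Z_L + jZ_0·tanβl)/(Z_0 + jZ_L·tanβl)
     = 50·(114 − j28.9)/(50 − j65.8)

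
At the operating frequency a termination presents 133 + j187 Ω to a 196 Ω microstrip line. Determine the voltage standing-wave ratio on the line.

VSWR ≈ 3.18

Γ = (Z_L − Z_0)/(Z_L + Z_0) = (-63 + j187)/(329 + j187)
|Γ| = 197/378 = 0.521
VSWR = (1 + |Γ|)/(1 − |Γ|) = 1.52/0.479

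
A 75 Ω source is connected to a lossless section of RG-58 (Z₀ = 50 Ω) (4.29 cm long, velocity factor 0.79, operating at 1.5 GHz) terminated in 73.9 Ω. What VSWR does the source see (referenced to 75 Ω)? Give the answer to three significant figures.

λ = v/f = 0.79·c / 1.5 GHz = 0.158 m
βl = 2π·l/λ = 2π × 0.272 = 97.7°
tan(βl) = -7.35
Z_in = Z_0·(Z_L + jZ_0·tanβl)/(Z_0 + jZ_L·tanβl) = 34.2 + j3.66 Ω
Γ_s = (Z_in − Z_s)/(Z_in + Z_s) = (-40.8 + j3.66)/(109 + j3.66), |Γ_s| = 0.375
VSWR = (1 + |Γ_s|)/(1 − |Γ_s|)

VSWR ≈ 2.2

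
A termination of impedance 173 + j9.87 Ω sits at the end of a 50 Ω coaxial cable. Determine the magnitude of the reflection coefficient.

Γ = (Z_L − Z_0)/(Z_L + Z_0) = (123 + j9.87)/(223 + j9.87)
|Γ| = 123/223

|Γ| ≈ 0.553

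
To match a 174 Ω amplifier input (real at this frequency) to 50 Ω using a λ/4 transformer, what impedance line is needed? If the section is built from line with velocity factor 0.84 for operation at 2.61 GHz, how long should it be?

Z_qwt ≈ 93.3 Ω; length ≈ 2.41 cm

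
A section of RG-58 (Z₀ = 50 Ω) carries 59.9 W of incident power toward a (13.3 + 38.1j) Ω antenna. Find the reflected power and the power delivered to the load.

P_reflected ≈ 30.7 W; P_delivered ≈ 29.2 W

|Γ| = |(-36.7 + j38.1)/(63.3 + j38.1)| = 0.716
|Γ|² = 0.513
P_refl = |Γ|²·P_inc = 30.7 W, P_del = (1 − |Γ|²)·P_inc = 29.2 W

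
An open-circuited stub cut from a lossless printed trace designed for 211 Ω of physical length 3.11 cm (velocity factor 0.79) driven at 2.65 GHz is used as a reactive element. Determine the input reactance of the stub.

λ = v/f = 0.79·c / 2.65 GHz = 0.0894 m
βl = 2π·l/λ = 2π × 0.348 = 125°
tan(βl) = -1.42
For an open-circuited stub, Z_in = −jZ_0·cot(βl) = −jZ_0/tan(βl)

X_in ≈ 149 Ω (inductive)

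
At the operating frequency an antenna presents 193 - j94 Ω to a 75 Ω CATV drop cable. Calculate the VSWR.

VSWR ≈ 3.27

Γ = (Z_L − Z_0)/(Z_L + Z_0) = (118 − j94)/(268 − j94)
|Γ| = 151/284 = 0.531
VSWR = (1 + |Γ|)/(1 − |Γ|) = 1.53/0.469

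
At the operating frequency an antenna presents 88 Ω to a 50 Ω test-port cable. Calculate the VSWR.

Γ = (88 − 50)/(88 + 50) = 0.275
VSWR = (1 + 0.275)/(1 − 0.275)

VSWR ≈ 1.76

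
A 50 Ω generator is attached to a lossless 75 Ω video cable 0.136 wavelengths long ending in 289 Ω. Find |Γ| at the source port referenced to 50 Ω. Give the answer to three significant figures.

βl = 2π × 0.136 = 49°
tan(βl) = 1.15
Z_in = Z_0·(Z_L + jZ_0·tanβl)/(Z_0 + jZ_L·tanβl) = 32.6 − j57.9 Ω
Γ_s = (Z_in − Z_s)/(Z_in + Z_s) = (-17.4 − j57.9)/(82.6 − j57.9), |Γ_s| = 0.6

|Γ| ≈ 0.6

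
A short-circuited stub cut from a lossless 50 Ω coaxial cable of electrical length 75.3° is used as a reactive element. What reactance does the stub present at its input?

tan(βl) = 3.81
For a short-circuited stub, Z_in = jZ_0·tan(βl)

X_in ≈ 191 Ω (inductive)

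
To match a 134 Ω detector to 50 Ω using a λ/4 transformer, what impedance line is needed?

Z_qwt = √(Z_0·R_L) = √(50 × 134) = √6700

Z_qwt ≈ 81.9 Ω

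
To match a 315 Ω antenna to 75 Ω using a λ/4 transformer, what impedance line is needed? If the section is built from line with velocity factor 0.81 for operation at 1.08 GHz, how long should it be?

Z_qwt ≈ 154 Ω; length ≈ 5.63 cm

Z_qwt = √(Z_0·R_L) = √(75 × 315) = √23620
λ = 0.81·c/f = 0.225 m, so l = λ/4 = 0.0563 m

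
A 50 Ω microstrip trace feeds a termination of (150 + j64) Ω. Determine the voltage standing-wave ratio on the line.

Γ = (Z_L − Z_0)/(Z_L + Z_0) = (100 + j64)/(200 + j64)
|Γ| = 119/210 = 0.565
VSWR = (1 + |Γ|)/(1 − |Γ|) = 1.57/0.435

VSWR ≈ 3.6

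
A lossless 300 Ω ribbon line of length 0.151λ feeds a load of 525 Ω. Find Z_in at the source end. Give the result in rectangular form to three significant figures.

βl = 2π × 0.151 = 54.4°
tan(βl) = tan(54.4°) = 1.39
Z_in = Z_0·(Z_L + jZ_0·tanβl)/(Z_0 + jZ_L·tanβl)
     = 300·(525 + j418)/(300 + j732)

Z_in ≈ 222 − j124 Ω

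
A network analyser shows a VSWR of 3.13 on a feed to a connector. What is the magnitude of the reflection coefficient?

|Γ| ≈ 0.516

|Γ| = (S − 1)/(S + 1) = (3.13 − 1)/(3.13 + 1) = 2.13/4.13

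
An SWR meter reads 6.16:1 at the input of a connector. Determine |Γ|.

|Γ| ≈ 0.721

|Γ| = (S − 1)/(S + 1) = (6.16 − 1)/(6.16 + 1) = 5.16/7.16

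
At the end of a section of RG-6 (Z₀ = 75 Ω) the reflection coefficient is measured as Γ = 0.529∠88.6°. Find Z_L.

Z_L = Z_0·(1 + Γ)/(1 − Γ) = 75·(1.01 + j0.529)/(0.987 − j0.529)

Z_L ≈ 43.1 + j63.3 Ω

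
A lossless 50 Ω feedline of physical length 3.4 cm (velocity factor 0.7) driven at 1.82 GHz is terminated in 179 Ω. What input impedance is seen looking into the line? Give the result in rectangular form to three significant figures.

λ = v/f = 0.7·c / 1.82 GHz = 0.115 m
βl = 2π·l/λ = 2π × 0.295 = 106°
tan(βl) = tan(106°) = -3.47
Z_in = Z_0·(Z_L + jZ_0·tanβl)/(Z_0 + jZ_L·tanβl)
     = 50·(179 − j173)/(50 − j621)

Z_in ≈ 15 + j13.2 Ω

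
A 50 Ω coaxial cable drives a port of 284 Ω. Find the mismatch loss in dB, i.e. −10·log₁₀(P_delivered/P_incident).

mismatch loss ≈ 2.93 dB

Γ = (284 − 50)/(284 + 50) = 0.701
|Γ|² = 0.491, so P_del/P_inc = 1 − |Γ|² = 0.509
ML = −10·log₁₀(1 − |Γ|²)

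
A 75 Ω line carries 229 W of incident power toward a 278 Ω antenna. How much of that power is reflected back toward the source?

P_reflected ≈ 75.7 W

Γ = (278 − 75)/(278 + 75) = 0.575
|Γ|² = 0.331
P_refl = |Γ|²·P_inc = 75.7 W, P_del = (1 − |Γ|²)·P_inc = 153 W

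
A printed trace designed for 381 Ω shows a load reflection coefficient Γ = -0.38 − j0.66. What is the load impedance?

Z_L = Z_0·(1 + Γ)/(1 − Γ) = 381·(0.62 − j0.66)/(1.38 + j0.66)

Z_L ≈ 68.4 − j215 Ω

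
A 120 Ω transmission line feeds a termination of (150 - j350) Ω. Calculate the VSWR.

Γ = (Z_L − Z_0)/(Z_L + Z_0) = (30 − j350)/(270 − j350)
|Γ| = 351/442 = 0.795
VSWR = (1 + |Γ|)/(1 − |Γ|) = 1.79/0.205

VSWR ≈ 8.74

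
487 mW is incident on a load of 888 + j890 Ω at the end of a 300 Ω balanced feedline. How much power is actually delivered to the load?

P_delivered ≈ 236 mW

|Γ| = |(588 + j890)/(1188 + j890)| = 0.719
|Γ|² = 0.516
P_refl = |Γ|²·P_inc = 251 mW, P_del = (1 − |Γ|²)·P_inc = 236 mW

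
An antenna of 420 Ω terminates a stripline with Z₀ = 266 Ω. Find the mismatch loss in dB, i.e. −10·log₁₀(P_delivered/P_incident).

mismatch loss ≈ 0.225 dB

Γ = (420 − 266)/(420 + 266) = 0.224
|Γ|² = 0.0504, so P_del/P_inc = 1 − |Γ|² = 0.95
ML = −10·log₁₀(1 − |Γ|²)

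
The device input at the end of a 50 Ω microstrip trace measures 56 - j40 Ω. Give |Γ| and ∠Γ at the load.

Γ ≈ 0.357 ∠ -60.8°

Γ = (Z_L − Z_0)/(Z_L + Z_0) = (6 − j40)/(106 − j40)
|Γ| = 40.4/113 = 0.357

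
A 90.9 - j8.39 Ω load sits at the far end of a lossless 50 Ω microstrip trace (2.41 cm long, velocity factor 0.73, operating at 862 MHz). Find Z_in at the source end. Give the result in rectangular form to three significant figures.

Z_in ≈ 48.1 − j30.3 Ω

λ = v/f = 0.73·c / 862 MHz = 0.254 m
βl = 2π·l/λ = 2π × 0.0949 = 34.1°
tan(βl) = tan(34.1°) = 0.678
Z_in = Z_0·(Z_L + jZ_0·tanβl)/(Z_0 + jZ_L·tanβl)
     = 50·(90.9 + j25.5)/(55.7 + j61.7)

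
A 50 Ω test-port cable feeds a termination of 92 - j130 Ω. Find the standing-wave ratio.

Γ = (Z_L − Z_0)/(Z_L + Z_0) = (42 − j130)/(142 − j130)
|Γ| = 137/193 = 0.71
VSWR = (1 + |Γ|)/(1 − |Γ|) = 1.71/0.29

VSWR ≈ 5.89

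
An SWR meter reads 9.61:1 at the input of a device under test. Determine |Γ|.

|Γ| ≈ 0.811

|Γ| = (S − 1)/(S + 1) = (9.61 − 1)/(9.61 + 1) = 8.61/10.6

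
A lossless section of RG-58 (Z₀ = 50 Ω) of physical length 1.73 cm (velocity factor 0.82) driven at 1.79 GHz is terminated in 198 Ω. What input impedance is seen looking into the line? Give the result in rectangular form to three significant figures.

λ = v/f = 0.82·c / 1.79 GHz = 0.137 m
βl = 2π·l/λ = 2π × 0.126 = 45.3°
tan(βl) = tan(45.3°) = 1.01
Z_in = Z_0·(Z_L + jZ_0·tanβl)/(Z_0 + jZ_L·tanβl)
     = 50·(198 + j50.6)/(50 + j200)

Z_in ≈ 23.5 − j43.6 Ω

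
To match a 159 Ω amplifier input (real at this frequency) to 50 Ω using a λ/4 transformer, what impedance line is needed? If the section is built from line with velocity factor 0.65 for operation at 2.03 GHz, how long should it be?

Z_qwt ≈ 89.2 Ω; length ≈ 2.4 cm

Z_qwt = √(Z_0·R_L) = √(50 × 159) = √7950
λ = 0.65·c/f = 0.0961 m, so l = λ/4 = 0.024 m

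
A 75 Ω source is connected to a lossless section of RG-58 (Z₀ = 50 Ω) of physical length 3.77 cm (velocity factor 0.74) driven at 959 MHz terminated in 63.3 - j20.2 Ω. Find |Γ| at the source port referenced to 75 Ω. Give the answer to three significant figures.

|Γ| ≈ 0.39

λ = v/f = 0.74·c / 959 MHz = 0.231 m
βl = 2π·l/λ = 2π × 0.163 = 58.6°
tan(βl) = 1.64
Z_in = Z_0·(Z_L + jZ_0·tanβl)/(Z_0 + jZ_L·tanβl) = 33 − j4.05 Ω
Γ_s = (Z_in − Z_s)/(Z_in + Z_s) = (-42 − j4.05)/(108 − j4.05), |Γ_s| = 0.39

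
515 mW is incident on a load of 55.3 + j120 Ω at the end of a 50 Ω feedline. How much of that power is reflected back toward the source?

P_reflected ≈ 292 mW

|Γ| = |(5.3 + j120)/(105.3 + j120)| = 0.752
|Γ|² = 0.566
P_refl = |Γ|²·P_inc = 292 mW, P_del = (1 − |Γ|²)·P_inc = 223 mW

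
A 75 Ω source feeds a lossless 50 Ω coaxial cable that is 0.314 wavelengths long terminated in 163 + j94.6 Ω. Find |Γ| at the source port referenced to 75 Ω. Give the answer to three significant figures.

βl = 2π × 0.314 = 113°
tan(βl) = -2.35
Z_in = Z_0·(Z_L + jZ_0·tanβl)/(Z_0 + jZ_L·tanβl) = 12 + j12.7 Ω
Γ_s = (Z_in − Z_s)/(Z_in + Z_s) = (-63 + j12.7)/(87 + j12.7), |Γ_s| = 0.73

|Γ| ≈ 0.73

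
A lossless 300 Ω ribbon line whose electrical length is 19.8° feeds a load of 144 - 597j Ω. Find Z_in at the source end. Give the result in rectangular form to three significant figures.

tan(βl) = tan(19.8°) = 0.36
Z_in = Z_0·(Z_L + jZ_0·tanβl)/(Z_0 + jZ_L·tanβl)
     = 300·(144 − j489)/(515 + j51.8)

Z_in ≈ 54.7 − j290 Ω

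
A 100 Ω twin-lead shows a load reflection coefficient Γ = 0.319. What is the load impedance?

Z_L ≈ 194 Ω

Z_L = Z_0·(1 + Γ)/(1 − Γ) = 100·(1.32)/(0.681)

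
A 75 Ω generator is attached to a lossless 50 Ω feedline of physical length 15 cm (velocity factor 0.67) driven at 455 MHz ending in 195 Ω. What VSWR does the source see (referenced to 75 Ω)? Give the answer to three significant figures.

VSWR ≈ 4.96

λ = v/f = 0.67·c / 455 MHz = 0.442 m
βl = 2π·l/λ = 2π × 0.34 = 122°
tan(βl) = -1.59
Z_in = Z_0·(Z_L + jZ_0·tanβl)/(Z_0 + jZ_L·tanβl) = 17.5 + j28.7 Ω
Γ_s = (Z_in − Z_s)/(Z_in + Z_s) = (-57.5 + j28.7)/(92.5 + j28.7), |Γ_s| = 0.664
VSWR = (1 + |Γ_s|)/(1 − |Γ_s|)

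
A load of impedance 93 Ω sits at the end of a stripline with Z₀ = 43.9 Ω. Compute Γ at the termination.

Γ = 0.359

Γ = (Z_L − Z_0)/(Z_L + Z_0) = (93 − 43.9)/(93 + 43.9) = 49.1/136.9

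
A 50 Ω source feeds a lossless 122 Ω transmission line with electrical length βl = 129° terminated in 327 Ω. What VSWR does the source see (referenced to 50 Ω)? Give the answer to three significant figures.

tan(βl) = -1.23
Z_in = Z_0·(Z_L + jZ_0·tanβl)/(Z_0 + jZ_L·tanβl) = 69.1 + j77.9 Ω
Γ_s = (Z_in − Z_s)/(Z_in + Z_s) = (19.1 + j77.9)/(119 + j77.9), |Γ_s| = 0.564
VSWR = (1 + |Γ_s|)/(1 − |Γ_s|)

VSWR ≈ 3.58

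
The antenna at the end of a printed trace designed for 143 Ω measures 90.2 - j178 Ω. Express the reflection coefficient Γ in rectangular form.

Γ = (Z_L − Z_0)/(Z_L + Z_0) = (-52.8 − j178)/(233.2 − j178)

Γ ≈ 0.225 − j0.591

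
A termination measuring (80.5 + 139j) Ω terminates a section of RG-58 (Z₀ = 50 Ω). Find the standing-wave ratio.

VSWR ≈ 6.89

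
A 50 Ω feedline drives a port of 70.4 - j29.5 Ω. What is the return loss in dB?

RL ≈ 10.8 dB

Γ = (20.4 − j29.5)/(120.4 − j29.5), |Γ| = 0.289
RL = −20·log₁₀|Γ| = −20·log₁₀(0.289)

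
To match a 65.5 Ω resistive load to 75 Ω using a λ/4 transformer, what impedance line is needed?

Z_qwt = √(Z_0·R_L) = √(75 × 65.5) = √4912

Z_qwt ≈ 70.1 Ω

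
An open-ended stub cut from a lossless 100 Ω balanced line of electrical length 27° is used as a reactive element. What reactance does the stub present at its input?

tan(βl) = 0.51
For an open-ended stub, Z_in = −jZ_0·cot(βl) = −jZ_0/tan(βl)

X_in ≈ -196 Ω (capacitive)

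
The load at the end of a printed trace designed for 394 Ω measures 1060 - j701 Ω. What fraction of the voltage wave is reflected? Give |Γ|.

|Γ| ≈ 0.599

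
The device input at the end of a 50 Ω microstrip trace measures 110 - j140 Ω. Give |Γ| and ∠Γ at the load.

Γ ≈ 0.716 ∠ -25.6°

Γ = (Z_L − Z_0)/(Z_L + Z_0) = (60 − j140)/(160 − j140)
|Γ| = 152/213 = 0.716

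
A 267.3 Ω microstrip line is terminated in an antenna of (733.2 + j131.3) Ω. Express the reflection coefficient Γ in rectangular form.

Γ ≈ 0.475 + j0.0689

Γ = (Z_L − Z_0)/(Z_L + Z_0) = (465.9 + j131.3)/(1000 + j131.3)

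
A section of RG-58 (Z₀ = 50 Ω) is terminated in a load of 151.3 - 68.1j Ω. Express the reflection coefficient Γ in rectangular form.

Γ ≈ 0.554 − j0.151

Γ = (Z_L − Z_0)/(Z_L + Z_0) = (101.3 − j68.1)/(201.3 − j68.1)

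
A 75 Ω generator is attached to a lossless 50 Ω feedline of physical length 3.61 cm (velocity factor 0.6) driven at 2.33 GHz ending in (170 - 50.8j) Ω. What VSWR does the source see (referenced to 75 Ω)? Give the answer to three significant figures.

VSWR ≈ 2.53

λ = v/f = 0.6·c / 2.33 GHz = 0.0773 m
βl = 2π·l/λ = 2π × 0.467 = 168°
tan(βl) = -0.208
Z_in = Z_0·(Z_L + jZ_0·tanβl)/(Z_0 + jZ_L·tanβl) = 158 + j64.3 Ω
Γ_s = (Z_in − Z_s)/(Z_in + Z_s) = (82.9 + j64.3)/(233 + j64.3), |Γ_s| = 0.434
VSWR = (1 + |Γ_s|)/(1 − |Γ_s|)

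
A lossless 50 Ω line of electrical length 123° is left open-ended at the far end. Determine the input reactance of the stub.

tan(βl) = -1.54
For an open-ended stub, Z_in = −jZ_0·cot(βl) = −jZ_0/tan(βl)

X_in ≈ 32.5 Ω (inductive)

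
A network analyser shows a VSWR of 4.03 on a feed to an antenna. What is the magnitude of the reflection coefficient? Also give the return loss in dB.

|Γ| = (S − 1)/(S + 1) = (4.03 − 1)/(4.03 + 1) = 3.03/5.03
RL = −20·log₁₀|Γ| = −20·log₁₀(0.602)

|Γ| ≈ 0.602; return loss ≈ 4.4 dB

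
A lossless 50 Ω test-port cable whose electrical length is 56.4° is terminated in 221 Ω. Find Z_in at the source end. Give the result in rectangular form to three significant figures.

Z_in ≈ 15.9 − j30.8 Ω

tan(βl) = tan(56.4°) = 1.51
Z_in = Z_0·(Z_L + jZ_0·tanβl)/(Z_0 + jZ_L·tanβl)
     = 50·(221 + j75.3)/(50 + j333)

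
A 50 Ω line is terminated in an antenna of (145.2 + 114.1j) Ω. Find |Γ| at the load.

|Γ| ≈ 0.657

Γ = (Z_L − Z_0)/(Z_L + Z_0) = (95.2 + j114.1)/(195.2 + j114.1)
|Γ| = 149/226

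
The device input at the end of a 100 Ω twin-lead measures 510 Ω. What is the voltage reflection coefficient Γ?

Γ = 0.672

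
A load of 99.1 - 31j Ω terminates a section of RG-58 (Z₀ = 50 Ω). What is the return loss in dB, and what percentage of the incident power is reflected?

RL ≈ 8.37 dB; 14.5% of incident power reflected

Γ = (49.1 − j31)/(149.1 − j31), |Γ| = 0.381
RL = −20·log₁₀(0.381) = 8.37 dB
P_refl/P_inc = |Γ|² = 0.145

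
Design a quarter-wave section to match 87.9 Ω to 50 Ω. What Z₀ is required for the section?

Z_qwt ≈ 66.3 Ω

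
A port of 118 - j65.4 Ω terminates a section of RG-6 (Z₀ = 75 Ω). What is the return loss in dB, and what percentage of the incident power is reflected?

RL ≈ 8.31 dB; 14.8% of incident power reflected

Γ = (43 − j65.4)/(193 − j65.4), |Γ| = 0.384
RL = −20·log₁₀(0.384) = 8.31 dB
P_refl/P_inc = |Γ|² = 0.148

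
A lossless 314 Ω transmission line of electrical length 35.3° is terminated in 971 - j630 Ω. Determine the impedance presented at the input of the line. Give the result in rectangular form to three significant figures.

tan(βl) = tan(35.3°) = 0.708
Z_in = Z_0·(Z_L + jZ_0·tanβl)/(Z_0 + jZ_L·tanβl)
     = 314·(971 − j408)/(760 + j688)

Z_in ≈ 137 − j292 Ω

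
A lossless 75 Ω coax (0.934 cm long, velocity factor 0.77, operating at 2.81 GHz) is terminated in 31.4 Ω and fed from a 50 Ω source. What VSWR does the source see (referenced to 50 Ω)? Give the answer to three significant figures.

VSWR ≈ 2.53

λ = v/f = 0.77·c / 2.81 GHz = 0.0822 m
βl = 2π·l/λ = 2π × 0.114 = 40.9°
tan(βl) = 0.866
Z_in = Z_0·(Z_L + jZ_0·tanβl)/(Z_0 + jZ_L·tanβl) = 48.6 + j47.4 Ω
Γ_s = (Z_in − Z_s)/(Z_in + Z_s) = (-1.43 + j47.4)/(98.6 + j47.4), |Γ_s| = 0.433
VSWR = (1 + |Γ_s|)/(1 − |Γ_s|)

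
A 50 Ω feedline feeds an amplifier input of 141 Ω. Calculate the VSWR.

VSWR ≈ 2.82

Γ = (141 − 50)/(141 + 50) = 0.476
VSWR = (1 + 0.476)/(1 − 0.476)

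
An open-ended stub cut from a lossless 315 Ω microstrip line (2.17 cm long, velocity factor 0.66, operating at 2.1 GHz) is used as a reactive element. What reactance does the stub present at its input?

X_in ≈ -39.5 Ω (capacitive)

λ = v/f = 0.66·c / 2.1 GHz = 0.0943 m
βl = 2π·l/λ = 2π × 0.23 = 82.9°
tan(βl) = 7.98
For an open-ended stub, Z_in = −jZ_0·cot(βl) = −jZ_0/tan(βl)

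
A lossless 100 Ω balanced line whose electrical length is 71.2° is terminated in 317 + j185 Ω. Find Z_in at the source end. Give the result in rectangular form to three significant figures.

tan(βl) = tan(71.2°) = 2.94
Z_in = Z_0·(Z_L + jZ_0·tanβl)/(Z_0 + jZ_L·tanβl)
     = 100·(317 + j479)/(-443 + j931)

Z_in ≈ 28.7 − j47.7 Ω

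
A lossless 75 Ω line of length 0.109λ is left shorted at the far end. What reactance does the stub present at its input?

X_in ≈ 61.3 Ω (inductive)

βl = 2π × 0.109 = 39.2°
tan(βl) = 0.817
For a shorted stub, Z_in = jZ_0·tan(βl)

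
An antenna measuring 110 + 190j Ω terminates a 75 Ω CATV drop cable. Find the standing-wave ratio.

VSWR ≈ 6.37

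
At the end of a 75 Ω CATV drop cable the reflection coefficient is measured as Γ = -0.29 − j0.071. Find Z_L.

Z_L ≈ 40.9 − j6.38 Ω

Z_L = Z_0·(1 + Γ)/(1 − Γ) = 75·(0.71 − j0.071)/(1.29 + j0.071)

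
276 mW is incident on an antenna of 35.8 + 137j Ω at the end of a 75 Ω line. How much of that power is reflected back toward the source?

|Γ| = |(-39.2 + j137)/(110.8 + j137)| = 0.809
|Γ|² = 0.654
P_refl = |Γ|²·P_inc = 181 mW, P_del = (1 − |Γ|²)·P_inc = 95.5 mW

P_reflected ≈ 181 mW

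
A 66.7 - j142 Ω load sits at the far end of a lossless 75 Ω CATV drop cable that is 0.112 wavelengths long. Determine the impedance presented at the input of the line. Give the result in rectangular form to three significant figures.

Z_in ≈ 15.6 − j34.6 Ω

βl = 2π × 0.112 = 40.3°
tan(βl) = tan(40.3°) = 0.849
Z_in = Z_0·(Z_L + jZ_0·tanβl)/(Z_0 + jZ_L·tanβl)
     = 75·(66.7 − j78.4)/(196 + j56.6)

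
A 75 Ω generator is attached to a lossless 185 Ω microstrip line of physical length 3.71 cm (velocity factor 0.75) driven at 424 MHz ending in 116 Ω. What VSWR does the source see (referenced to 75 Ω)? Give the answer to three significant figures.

λ = v/f = 0.75·c / 424 MHz = 0.531 m
βl = 2π·l/λ = 2π × 0.0699 = 25.2°
tan(βl) = 0.47
Z_in = Z_0·(Z_L + jZ_0·tanβl)/(Z_0 + jZ_L·tanβl) = 130 + j48.5 Ω
Γ_s = (Z_in − Z_s)/(Z_in + Z_s) = (55.3 + j48.5)/(205 + j48.5), |Γ_s| = 0.349
VSWR = (1 + |Γ_s|)/(1 − |Γ_s|)

VSWR ≈ 2.07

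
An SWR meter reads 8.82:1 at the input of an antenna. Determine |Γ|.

|Γ| ≈ 0.796

|Γ| = (S − 1)/(S + 1) = (8.82 − 1)/(8.82 + 1) = 7.82/9.82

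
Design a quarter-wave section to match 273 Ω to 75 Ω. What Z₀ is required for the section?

Z_qwt ≈ 143 Ω

Z_qwt = √(Z_0·R_L) = √(75 × 273) = √20480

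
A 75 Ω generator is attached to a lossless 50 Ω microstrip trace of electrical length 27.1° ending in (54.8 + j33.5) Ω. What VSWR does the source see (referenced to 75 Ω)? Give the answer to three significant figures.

VSWR ≈ 1.28

tan(βl) = 0.512
Z_in = Z_0·(Z_L + jZ_0·tanβl)/(Z_0 + jZ_L·tanβl) = 92.6 + j10.8 Ω
Γ_s = (Z_in − Z_s)/(Z_in + Z_s) = (17.6 + j10.8)/(168 + j10.8), |Γ_s| = 0.123
VSWR = (1 + |Γ_s|)/(1 − |Γ_s|)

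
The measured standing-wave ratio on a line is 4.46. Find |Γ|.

|Γ| = (S − 1)/(S + 1) = (4.46 − 1)/(4.46 + 1) = 3.46/5.46

|Γ| ≈ 0.634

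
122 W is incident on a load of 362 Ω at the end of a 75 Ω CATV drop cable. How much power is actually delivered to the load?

Γ = (362 − 75)/(362 + 75) = 0.657
|Γ|² = 0.431
P_refl = |Γ|²·P_inc = 52.6 W, P_del = (1 − |Γ|²)·P_inc = 69.4 W

P_delivered ≈ 69.4 W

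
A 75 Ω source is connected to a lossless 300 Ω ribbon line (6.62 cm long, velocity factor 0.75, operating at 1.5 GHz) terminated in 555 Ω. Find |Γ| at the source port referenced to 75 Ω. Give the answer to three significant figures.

λ = v/f = 0.75·c / 1.5 GHz = 0.15 m
βl = 2π·l/λ = 2π × 0.441 = 159°
tan(βl) = -0.386
Z_in = Z_0·(Z_L + jZ_0·tanβl)/(Z_0 + jZ_L·tanβl) = 422 + j186 Ω
Γ_s = (Z_in − Z_s)/(Z_in + Z_s) = (347 + j186)/(497 + j186), |Γ_s| = 0.742

|Γ| ≈ 0.742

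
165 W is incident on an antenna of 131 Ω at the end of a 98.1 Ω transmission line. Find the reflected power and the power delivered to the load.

P_reflected ≈ 3.4 W; P_delivered ≈ 162 W

Γ = (131 − 98.1)/(131 + 98.1) = 0.144
|Γ|² = 0.0206
P_refl = |Γ|²·P_inc = 3.4 W, P_del = (1 − |Γ|²)·P_inc = 162 W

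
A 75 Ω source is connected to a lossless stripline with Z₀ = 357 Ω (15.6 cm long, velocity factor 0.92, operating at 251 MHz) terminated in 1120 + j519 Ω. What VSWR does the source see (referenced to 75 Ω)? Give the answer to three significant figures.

VSWR ≈ 10.6

λ = v/f = 0.92·c / 251 MHz = 1.1 m
βl = 2π·l/λ = 2π × 0.142 = 51.1°
tan(βl) = 1.24
Z_in = Z_0·(Z_L + jZ_0·tanβl)/(Z_0 + jZ_L·tanβl) = 180 − j325 Ω
Γ_s = (Z_in − Z_s)/(Z_in + Z_s) = (105 − j325)/(255 − j325), |Γ_s| = 0.827
VSWR = (1 + |Γ_s|)/(1 − |Γ_s|)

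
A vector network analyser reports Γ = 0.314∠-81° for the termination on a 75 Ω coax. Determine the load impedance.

Z_L ≈ 67.6 − j46.5 Ω

Z_L = Z_0·(1 + Γ)/(1 − Γ) = 75·(1.05 − j0.31)/(0.951 + j0.31)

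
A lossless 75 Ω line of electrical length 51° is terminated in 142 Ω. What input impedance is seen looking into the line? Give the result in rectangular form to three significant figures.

tan(βl) = tan(51°) = 1.23
Z_in = Z_0·(Z_L + jZ_0·tanβl)/(Z_0 + jZ_L·tanβl)
     = 75·(142 + j92.6)/(75 + j175)

Z_in ≈ 55.4 − j37 Ω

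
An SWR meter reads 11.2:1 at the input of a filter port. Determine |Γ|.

|Γ| ≈ 0.836

|Γ| = (S − 1)/(S + 1) = (11.2 − 1)/(11.2 + 1) = 10.2/12.2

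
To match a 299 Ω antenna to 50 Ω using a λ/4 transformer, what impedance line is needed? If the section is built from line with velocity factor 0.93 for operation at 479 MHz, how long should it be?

Z_qwt = √(Z_0·R_L) = √(50 × 299) = √14950
λ = 0.93·c/f = 0.582 m, so l = λ/4 = 0.146 m

Z_qwt ≈ 122 Ω; length ≈ 14.6 cm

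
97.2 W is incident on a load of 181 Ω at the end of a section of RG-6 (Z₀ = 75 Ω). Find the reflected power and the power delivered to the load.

P_reflected ≈ 16.7 W; P_delivered ≈ 80.5 W

Γ = (181 − 75)/(181 + 75) = 0.414
|Γ|² = 0.171
P_refl = |Γ|²·P_inc = 16.7 W, P_del = (1 − |Γ|²)·P_inc = 80.5 W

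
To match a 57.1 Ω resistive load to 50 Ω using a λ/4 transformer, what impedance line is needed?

Z_qwt ≈ 53.4 Ω

Z_qwt = √(Z_0·R_L) = √(50 × 57.1) = √2855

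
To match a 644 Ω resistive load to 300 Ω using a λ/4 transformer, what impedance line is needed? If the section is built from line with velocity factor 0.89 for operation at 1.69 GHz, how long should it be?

Z_qwt = √(Z_0·R_L) = √(300 × 644) = √193200
λ = 0.89·c/f = 0.158 m, so l = λ/4 = 0.0395 m

Z_qwt ≈ 440 Ω; length ≈ 3.95 cm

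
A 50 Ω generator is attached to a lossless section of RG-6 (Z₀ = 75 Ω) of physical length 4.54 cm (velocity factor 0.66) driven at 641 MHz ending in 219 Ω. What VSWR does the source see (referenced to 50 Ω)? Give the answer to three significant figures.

VSWR ≈ 2.9

λ = v/f = 0.66·c / 641 MHz = 0.309 m
βl = 2π·l/λ = 2π × 0.147 = 52.9°
tan(βl) = 1.32
Z_in = Z_0·(Z_L + jZ_0·tanβl)/(Z_0 + jZ_L·tanβl) = 37.8 − j46.9 Ω
Γ_s = (Z_in − Z_s)/(Z_in + Z_s) = (-12.2 − j46.9)/(87.8 − j46.9), |Γ_s| = 0.487
VSWR = (1 + |Γ_s|)/(1 − |Γ_s|)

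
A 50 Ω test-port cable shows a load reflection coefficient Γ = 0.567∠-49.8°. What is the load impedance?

Z_L ≈ 57.5 − j73.5 Ω

Z_L = Z_0·(1 + Γ)/(1 − Γ) = 50·(1.37 − j0.433)/(0.634 + j0.433)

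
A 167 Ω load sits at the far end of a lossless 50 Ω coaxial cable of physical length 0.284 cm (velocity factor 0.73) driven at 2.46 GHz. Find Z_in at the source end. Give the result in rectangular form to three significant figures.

Z_in ≈ 119 − j70.6 Ω

λ = v/f = 0.73·c / 2.46 GHz = 0.089 m
βl = 2π·l/λ = 2π × 0.0319 = 11.5°
tan(βl) = tan(11.5°) = 0.203
Z_in = Z_0·(Z_L + jZ_0·tanβl)/(Z_0 + jZ_L·tanβl)
     = 50·(167 + j10.2)/(50 + j33.9)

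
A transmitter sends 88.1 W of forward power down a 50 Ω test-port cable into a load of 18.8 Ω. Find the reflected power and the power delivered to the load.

Γ = (18.8 − 50)/(18.8 + 50) = -0.453
|Γ|² = 0.206
P_refl = |Γ|²·P_inc = 18.1 W, P_del = (1 − |Γ|²)·P_inc = 70 W

P_reflected ≈ 18.1 W; P_delivered ≈ 70 W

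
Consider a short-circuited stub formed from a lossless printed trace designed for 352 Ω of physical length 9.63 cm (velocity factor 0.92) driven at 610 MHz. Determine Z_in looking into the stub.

λ = v/f = 0.92·c / 610 MHz = 0.452 m
βl = 2π·l/λ = 2π × 0.213 = 76.6°
tan(βl) = 4.2
For a short-circuited stub, Z_in = jZ_0·tan(βl)

Z_in ≈ +j1480 Ω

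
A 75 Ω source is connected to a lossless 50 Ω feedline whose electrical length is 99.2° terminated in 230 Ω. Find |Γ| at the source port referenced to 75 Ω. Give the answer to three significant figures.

|Γ| ≈ 0.744

tan(βl) = -6.17
Z_in = Z_0·(Z_L + jZ_0·tanβl)/(Z_0 + jZ_L·tanβl) = 11.1 + j7.71 Ω
Γ_s = (Z_in − Z_s)/(Z_in + Z_s) = (-63.9 + j7.71)/(86.1 + j7.71), |Γ_s| = 0.744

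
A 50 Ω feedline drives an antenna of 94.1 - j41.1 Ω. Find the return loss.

RL ≈ 7.91 dB

Γ = (44.1 − j41.1)/(144.1 − j41.1), |Γ| = 0.402
RL = −20·log₁₀|Γ| = −20·log₁₀(0.402)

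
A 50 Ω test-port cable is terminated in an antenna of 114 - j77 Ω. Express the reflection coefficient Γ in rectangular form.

Γ = (Z_L − Z_0)/(Z_L + Z_0) = (64 − j77)/(164 − j77)

Γ ≈ 0.5 − j0.235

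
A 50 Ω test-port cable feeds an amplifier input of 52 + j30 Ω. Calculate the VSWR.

Γ = (Z_L − Z_0)/(Z_L + Z_0) = (2 + j30)/(102 + j30)
|Γ| = 30.1/106 = 0.283
VSWR = (1 + |Γ|)/(1 − |Γ|) = 1.28/0.717

VSWR ≈ 1.79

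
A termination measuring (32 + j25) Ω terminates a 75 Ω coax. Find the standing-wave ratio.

Γ = (Z_L − Z_0)/(Z_L + Z_0) = (-43 + j25)/(107 + j25)
|Γ| = 49.7/110 = 0.453
VSWR = (1 + |Γ|)/(1 − |Γ|) = 1.45/0.547

VSWR ≈ 2.65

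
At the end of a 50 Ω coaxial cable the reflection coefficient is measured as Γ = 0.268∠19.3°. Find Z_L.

Z_L = Z_0·(1 + Γ)/(1 − Γ) = 50·(1.25 + j0.0886)/(0.747 − j0.0886)

Z_L ≈ 82 + j15.7 Ω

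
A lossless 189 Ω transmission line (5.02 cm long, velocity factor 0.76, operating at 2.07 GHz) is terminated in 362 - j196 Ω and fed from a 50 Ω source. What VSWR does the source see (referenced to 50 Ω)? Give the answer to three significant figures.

VSWR ≈ 9.89

λ = v/f = 0.76·c / 2.07 GHz = 0.11 m
βl = 2π·l/λ = 2π × 0.456 = 164°
tan(βl) = -0.285
Z_in = Z_0·(Z_L + jZ_0·tanβl)/(Z_0 + jZ_L·tanβl) = 493 + j27.5 Ω
Γ_s = (Z_in − Z_s)/(Z_in + Z_s) = (443 + j27.5)/(543 + j27.5), |Γ_s| = 0.816
VSWR = (1 + |Γ_s|)/(1 − |Γ_s|)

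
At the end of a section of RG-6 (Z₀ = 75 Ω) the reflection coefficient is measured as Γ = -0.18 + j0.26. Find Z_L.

Z_L = Z_0·(1 + Γ)/(1 − Γ) = 75·(0.82 + j0.26)/(1.18 − j0.26)

Z_L ≈ 46.2 + j26.7 Ω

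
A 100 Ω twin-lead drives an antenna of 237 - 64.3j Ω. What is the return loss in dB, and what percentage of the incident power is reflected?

Γ = (137 − j64.3)/(337 − j64.3), |Γ| = 0.441
RL = −20·log₁₀(0.441) = 7.11 dB
P_refl/P_inc = |Γ|² = 0.195

RL ≈ 7.11 dB; 19.5% of incident power reflected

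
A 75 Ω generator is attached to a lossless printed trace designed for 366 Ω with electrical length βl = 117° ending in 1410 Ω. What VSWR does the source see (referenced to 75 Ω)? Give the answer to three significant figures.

tan(βl) = -1.96
Z_in = Z_0·(Z_L + jZ_0·tanβl)/(Z_0 + jZ_L·tanβl) = 118 + j171 Ω
Γ_s = (Z_in − Z_s)/(Z_in + Z_s) = (42.6 + j171)/(193 + j171), |Γ_s| = 0.684
VSWR = (1 + |Γ_s|)/(1 − |Γ_s|)

VSWR ≈ 5.33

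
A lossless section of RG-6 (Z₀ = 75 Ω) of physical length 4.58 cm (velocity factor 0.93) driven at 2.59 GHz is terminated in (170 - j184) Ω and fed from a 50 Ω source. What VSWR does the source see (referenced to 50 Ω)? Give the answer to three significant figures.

λ = v/f = 0.93·c / 2.59 GHz = 0.108 m
βl = 2π·l/λ = 2π × 0.425 = 153°
tan(βl) = -0.508
Z_in = Z_0·(Z_L + jZ_0·tanβl)/(Z_0 + jZ_L·tanβl) = 154 + j181 Ω
Γ_s = (Z_in − Z_s)/(Z_in + Z_s) = (104 + j181)/(204 + j181), |Γ_s| = 0.765
VSWR = (1 + |Γ_s|)/(1 − |Γ_s|)

VSWR ≈ 7.51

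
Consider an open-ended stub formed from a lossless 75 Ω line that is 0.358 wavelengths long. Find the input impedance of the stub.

Z_in ≈ +j60.5 Ω

βl = 2π × 0.358 = 129°
tan(βl) = -1.24
For an open-ended stub, Z_in = −jZ_0·cot(βl) = −jZ_0/tan(βl)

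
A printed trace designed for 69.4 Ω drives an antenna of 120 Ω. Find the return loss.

RL ≈ 11.5 dB

Γ = (120 − 69.4)/(120 + 69.4) = 0.267
RL = −20·log₁₀|Γ| = −20·log₁₀(0.267)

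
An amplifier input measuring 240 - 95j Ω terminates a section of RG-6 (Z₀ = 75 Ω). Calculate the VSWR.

VSWR ≈ 3.75

Γ = (Z_L − Z_0)/(Z_L + Z_0) = (165 − j95)/(315 − j95)
|Γ| = 190/329 = 0.579
VSWR = (1 + |Γ|)/(1 − |Γ|) = 1.58/0.421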